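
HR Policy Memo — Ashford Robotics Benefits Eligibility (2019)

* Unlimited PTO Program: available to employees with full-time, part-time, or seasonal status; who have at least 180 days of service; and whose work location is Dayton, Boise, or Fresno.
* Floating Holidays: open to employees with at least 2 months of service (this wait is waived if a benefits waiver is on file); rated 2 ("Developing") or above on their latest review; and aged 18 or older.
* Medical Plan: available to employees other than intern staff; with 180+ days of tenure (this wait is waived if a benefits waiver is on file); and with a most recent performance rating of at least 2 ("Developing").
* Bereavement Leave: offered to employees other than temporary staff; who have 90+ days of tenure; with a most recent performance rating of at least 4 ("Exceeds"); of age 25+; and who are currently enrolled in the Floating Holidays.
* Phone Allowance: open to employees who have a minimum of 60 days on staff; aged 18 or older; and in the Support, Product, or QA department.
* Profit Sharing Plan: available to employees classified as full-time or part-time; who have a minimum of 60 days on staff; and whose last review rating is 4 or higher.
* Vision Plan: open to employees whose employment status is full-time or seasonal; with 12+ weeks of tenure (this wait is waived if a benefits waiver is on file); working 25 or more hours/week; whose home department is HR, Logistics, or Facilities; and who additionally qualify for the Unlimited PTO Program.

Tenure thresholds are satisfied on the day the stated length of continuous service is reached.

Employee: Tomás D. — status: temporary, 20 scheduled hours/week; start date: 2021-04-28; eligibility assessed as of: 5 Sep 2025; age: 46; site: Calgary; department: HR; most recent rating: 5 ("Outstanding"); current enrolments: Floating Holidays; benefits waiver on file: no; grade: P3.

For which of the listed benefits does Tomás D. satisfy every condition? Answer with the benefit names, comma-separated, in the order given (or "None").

Service from 2021-04-28 to 5 Sep 2025: 1591 days.
Unlimited PTO Program — status temporary ✗ (requires full-time, part-time, or seasonal) → not eligible.
Floating Holidays — no waiver, service 1591 days ≥ 2 months (≈60 days) ✓; rating 5 ≥ 2 ✓; age 46 ≥ 18 ✓ → eligible.
Medical Plan — status temporary ✓ (not excluded); no waiver, service 1591 days ≥ 180 days ✓; rating 5 ≥ 2 ✓ → eligible.
Bereavement Leave — status temporary ✗ (excluded) → not eligible.
Phone Allowance — service 1591 days ≥ 60 days ✓; age 46 ≥ 18 ✓; dept HR ✗ → not eligible.
Profit Sharing Plan — status temporary ✗ (requires full-time or part-time) → not eligible.
Vision Plan — status temporary ✗ (requires full-time or seasonal) → not eligible.

Floating Holidays, Medical Plan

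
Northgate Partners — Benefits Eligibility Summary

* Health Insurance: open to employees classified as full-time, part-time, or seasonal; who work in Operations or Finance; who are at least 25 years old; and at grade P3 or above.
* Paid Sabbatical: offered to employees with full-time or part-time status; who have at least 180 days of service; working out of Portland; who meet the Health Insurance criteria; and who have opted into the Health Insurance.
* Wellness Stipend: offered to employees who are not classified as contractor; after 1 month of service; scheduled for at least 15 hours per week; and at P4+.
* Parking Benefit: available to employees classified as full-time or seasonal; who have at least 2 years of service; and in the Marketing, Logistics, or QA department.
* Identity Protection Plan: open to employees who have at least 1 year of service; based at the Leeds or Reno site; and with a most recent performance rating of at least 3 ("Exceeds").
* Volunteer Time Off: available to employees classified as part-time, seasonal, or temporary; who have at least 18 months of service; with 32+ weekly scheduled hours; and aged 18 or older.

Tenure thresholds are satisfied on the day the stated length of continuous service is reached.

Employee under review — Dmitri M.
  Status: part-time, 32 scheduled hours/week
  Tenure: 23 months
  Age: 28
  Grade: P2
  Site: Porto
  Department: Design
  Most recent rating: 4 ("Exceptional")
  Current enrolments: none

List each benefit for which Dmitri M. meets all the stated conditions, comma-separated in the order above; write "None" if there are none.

Health Insurance — status part-time ✓; dept Design ✗ → not eligible.
Paid Sabbatical — status part-time ✓; service 23 months ≥ 180 days ✓; site Porto ✗ (not Portland) → not eligible.
Wellness Stipend — status part-time ✓ (not excluded); service 23 months ≥ 1 month ✓; 32 hrs/wk ≥ 15 ✓; grade P2 < P4 ✗ → not eligible.
Parking Benefit — status part-time ✗ (requires full-time or seasonal) → not eligible.
Identity Protection Plan — service 23 months ≥ 1 year (≈365 days) ✓; site Porto ✗ (not Leeds or Reno) → not eligible.
Volunteer Time Off — status part-time ✓; service 23 months ≥ 18 months ✓; 32 hrs/wk ≥ 32 ✓; age 28 ≥ 18 ✓ → eligible.

Volunteer Time Off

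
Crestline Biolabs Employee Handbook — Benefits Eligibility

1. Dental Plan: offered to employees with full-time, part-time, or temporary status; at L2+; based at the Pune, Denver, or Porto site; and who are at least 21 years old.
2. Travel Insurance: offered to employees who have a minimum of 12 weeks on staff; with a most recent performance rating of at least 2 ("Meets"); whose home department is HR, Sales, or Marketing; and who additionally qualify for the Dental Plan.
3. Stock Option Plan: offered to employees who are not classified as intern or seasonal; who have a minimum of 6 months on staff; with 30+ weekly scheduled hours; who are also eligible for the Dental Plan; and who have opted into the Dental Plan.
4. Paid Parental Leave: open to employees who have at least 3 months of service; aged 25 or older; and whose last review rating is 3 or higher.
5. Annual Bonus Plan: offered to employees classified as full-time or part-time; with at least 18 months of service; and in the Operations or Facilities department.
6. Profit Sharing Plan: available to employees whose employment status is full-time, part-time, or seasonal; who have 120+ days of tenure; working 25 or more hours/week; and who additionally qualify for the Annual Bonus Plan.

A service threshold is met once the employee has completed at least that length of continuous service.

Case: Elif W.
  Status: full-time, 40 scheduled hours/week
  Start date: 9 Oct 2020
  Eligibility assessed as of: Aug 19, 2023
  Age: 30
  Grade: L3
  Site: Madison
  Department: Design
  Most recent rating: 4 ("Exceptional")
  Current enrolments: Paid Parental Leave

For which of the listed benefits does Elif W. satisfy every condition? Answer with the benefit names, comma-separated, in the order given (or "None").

Service from 9 Oct 2020 to Aug 19, 2023: 1044 days.
Dental Plan — status full-time ✓; grade L3 ≥ L2 ✓; site Madison ✗ (not Pune, Denver, or Porto) → not eligible.
Travel Insurance — service 1044 days ≥ 12 weeks (≈84 days) ✓; rating 4 ≥ 2 ✓; dept Design ✗ → not eligible.
Stock Option Plan — status full-time ✓ (not excluded); service 1044 days ≥ 6 months (≈180 days) ✓; 40 hrs/wk ≥ 30 ✓; not eligible for Dental Plan ✗ → not eligible.
Paid Parental Leave — service 1044 days ≥ 3 months (≈90 days) ✓; age 30 ≥ 25 ✓; rating 4 ≥ 3 ✓ → eligible.
Annual Bonus Plan — status full-time ✓; service 1044 days ≥ 18 months (≈540 days) ✓; dept Design ✗ → not eligible.
Profit Sharing Plan — status full-time ✓; service 1044 days ≥ 120 days ✓; 40 hrs/wk ≥ 25 ✓; not eligible for Annual Bonus Plan ✗ → not eligible.

Paid Parental Leave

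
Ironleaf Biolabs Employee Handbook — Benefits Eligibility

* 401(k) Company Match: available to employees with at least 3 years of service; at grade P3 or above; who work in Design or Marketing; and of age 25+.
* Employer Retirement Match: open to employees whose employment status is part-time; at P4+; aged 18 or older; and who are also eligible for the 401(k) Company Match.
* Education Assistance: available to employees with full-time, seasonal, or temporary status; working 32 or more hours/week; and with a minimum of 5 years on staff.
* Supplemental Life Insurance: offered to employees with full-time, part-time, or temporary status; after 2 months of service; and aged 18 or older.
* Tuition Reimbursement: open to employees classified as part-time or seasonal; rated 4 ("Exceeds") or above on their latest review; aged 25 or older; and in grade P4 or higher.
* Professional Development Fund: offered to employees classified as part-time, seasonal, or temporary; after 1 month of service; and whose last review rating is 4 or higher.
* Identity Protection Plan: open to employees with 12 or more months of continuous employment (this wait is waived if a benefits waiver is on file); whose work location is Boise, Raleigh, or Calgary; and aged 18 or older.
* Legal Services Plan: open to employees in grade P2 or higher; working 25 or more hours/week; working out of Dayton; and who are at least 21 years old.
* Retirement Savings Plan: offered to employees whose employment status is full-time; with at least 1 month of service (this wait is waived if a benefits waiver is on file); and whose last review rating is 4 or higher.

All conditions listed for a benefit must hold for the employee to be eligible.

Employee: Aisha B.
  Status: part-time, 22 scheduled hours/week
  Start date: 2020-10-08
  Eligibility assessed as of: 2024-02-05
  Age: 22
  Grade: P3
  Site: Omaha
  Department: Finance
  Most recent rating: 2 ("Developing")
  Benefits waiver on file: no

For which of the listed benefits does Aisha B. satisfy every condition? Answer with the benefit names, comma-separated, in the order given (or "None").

Service from 2020-10-08 to 2024-02-05: 1215 days.
401(k) Company Match — service 1215 days ≥ 3 years (≈1095 days) ✓; grade P3 ≥ P3 ✓; dept Finance ✗ → not eligible.
Employer Retirement Match — status part-time ✓; grade P3 < P4 ✗ → not eligible.
Education Assistance — status part-time ✗ (requires full-time, seasonal, or temporary) → not eligible.
Supplemental Life Insurance — status part-time ✓; service 1215 days ≥ 2 months (≈60 days) ✓; age 22 ≥ 18 ✓ → eligible.
Tuition Reimbursement — status part-time ✓; rating 2 < 4 ✗ → not eligible.
Professional Development Fund — status part-time ✓; service 1215 days ≥ 1 month (≈30 days) ✓; rating 2 < 4 ✗ → not eligible.
Identity Protection Plan — no waiver, service 1215 days ≥ 12 months (≈360 days) ✓; site Omaha ✗ (not Boise, Raleigh, or Calgary) → not eligible.
Legal Services Plan — grade P3 ≥ P2 ✓; 22 hrs/wk < 25 ✗ → not eligible.
Retirement Savings Plan — status part-time ✗ (requires full-time) → not eligible.

Supplemental Life Insurance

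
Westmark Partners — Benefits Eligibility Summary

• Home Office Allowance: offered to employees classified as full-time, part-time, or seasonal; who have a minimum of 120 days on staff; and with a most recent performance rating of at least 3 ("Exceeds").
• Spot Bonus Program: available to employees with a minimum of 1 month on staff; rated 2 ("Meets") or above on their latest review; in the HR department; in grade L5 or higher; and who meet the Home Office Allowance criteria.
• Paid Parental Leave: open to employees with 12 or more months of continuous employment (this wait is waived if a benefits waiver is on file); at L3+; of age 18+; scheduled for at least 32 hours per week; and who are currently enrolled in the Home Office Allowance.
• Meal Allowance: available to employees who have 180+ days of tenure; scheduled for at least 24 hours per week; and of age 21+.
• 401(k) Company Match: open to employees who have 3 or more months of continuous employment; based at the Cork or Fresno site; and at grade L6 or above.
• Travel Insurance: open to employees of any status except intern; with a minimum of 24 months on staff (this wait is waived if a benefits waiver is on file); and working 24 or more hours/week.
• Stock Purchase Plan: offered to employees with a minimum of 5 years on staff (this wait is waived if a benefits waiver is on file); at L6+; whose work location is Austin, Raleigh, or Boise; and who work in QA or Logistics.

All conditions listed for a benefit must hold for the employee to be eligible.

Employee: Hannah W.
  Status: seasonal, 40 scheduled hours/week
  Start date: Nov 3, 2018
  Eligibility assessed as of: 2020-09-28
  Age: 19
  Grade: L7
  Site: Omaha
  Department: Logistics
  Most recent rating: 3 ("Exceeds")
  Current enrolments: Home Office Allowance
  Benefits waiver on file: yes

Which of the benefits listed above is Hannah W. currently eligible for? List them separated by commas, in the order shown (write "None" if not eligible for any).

Service from Nov 3, 2018 to 2020-09-28: 695 days.
Home Office Allowance — status seasonal ✓; service 695 days ≥ 120 days ✓; rating 3 ≥ 3 ✓ → eligible.
Spot Bonus Program — service 695 days ≥ 1 month (≈30 days) ✓; rating 3 ≥ 2 ✓; dept Logistics ✗ → not eligible.
Paid Parental Leave — benefits waiver on file ✓; grade L7 ≥ L3 ✓; age 19 ≥ 18 ✓; 40 hrs/wk ≥ 32 ✓; enrolled in Home Office Allowance ✓ → eligible.
Meal Allowance — service 695 days ≥ 180 days ✓; 40 hrs/wk ≥ 24 ✓; age 19 < 21 ✗ → not eligible.
401(k) Company Match — service 695 days ≥ 3 months (≈90 days) ✓; site Omaha ✗ (not Cork or Fresno) → not eligible.
Travel Insurance — status seasonal ✓ (not excluded); benefits waiver on file ✓; 40 hrs/wk ≥ 24 ✓ → eligible.
Stock Purchase Plan — benefits waiver on file ✓; grade L7 ≥ L6 ✓; site Omaha ✗ (not Austin, Raleigh, or Boise) → not eligible.

Home Office Allowance, Paid Parental Leave, Travel Insurance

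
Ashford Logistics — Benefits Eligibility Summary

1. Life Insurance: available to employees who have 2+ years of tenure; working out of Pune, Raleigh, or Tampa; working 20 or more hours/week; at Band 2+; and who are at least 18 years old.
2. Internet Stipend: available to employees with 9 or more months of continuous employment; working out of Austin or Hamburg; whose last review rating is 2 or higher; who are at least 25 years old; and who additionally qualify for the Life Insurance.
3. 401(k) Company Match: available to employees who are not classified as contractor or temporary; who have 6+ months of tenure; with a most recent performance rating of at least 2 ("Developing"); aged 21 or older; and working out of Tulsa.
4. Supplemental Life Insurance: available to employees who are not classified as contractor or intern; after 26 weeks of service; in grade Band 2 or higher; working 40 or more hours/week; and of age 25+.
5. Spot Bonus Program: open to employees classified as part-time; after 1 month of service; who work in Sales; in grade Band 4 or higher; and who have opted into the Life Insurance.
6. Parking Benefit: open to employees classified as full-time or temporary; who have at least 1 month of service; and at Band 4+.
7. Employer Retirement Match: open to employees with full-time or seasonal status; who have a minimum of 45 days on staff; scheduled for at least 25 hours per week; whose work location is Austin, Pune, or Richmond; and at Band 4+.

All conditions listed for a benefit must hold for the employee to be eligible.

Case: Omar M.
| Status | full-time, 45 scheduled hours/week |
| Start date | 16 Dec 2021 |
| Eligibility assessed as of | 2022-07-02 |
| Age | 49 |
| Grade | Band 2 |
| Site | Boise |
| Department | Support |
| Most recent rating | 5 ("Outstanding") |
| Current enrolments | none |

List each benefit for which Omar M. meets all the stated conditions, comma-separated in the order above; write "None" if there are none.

Supplemental Life Insurance

Service from 16 Dec 2021 to 2022-07-02: 198 days.
Life Insurance — service 198 days < 2 years (≈730 days) ✗ → not eligible.
Internet Stipend — service 198 days < 9 months (≈270 days) ✗ → not eligible.
401(k) Company Match — status full-time ✓ (not excluded); service 198 days ≥ 6 months (≈180 days) ✓; rating 5 ≥ 2 ✓; age 49 ≥ 21 ✓; site Boise ✗ (not Tulsa) → not eligible.
Supplemental Life Insurance — status full-time ✓ (not excluded); service 198 days ≥ 26 weeks (≈182 days) ✓; grade Band 2 ≥ Band 2 ✓; 45 hrs/wk ≥ 40 ✓; age 49 ≥ 25 ✓ → eligible.
Spot Bonus Program — status full-time ✗ (requires part-time) → not eligible.
Parking Benefit — status full-time ✓; service 198 days ≥ 1 month (≈30 days) ✓; grade Band 2 < Band 4 ✗ → not eligible.
Employer Retirement Match — status full-time ✓; service 198 days ≥ 45 days ✓; 45 hrs/wk ≥ 25 ✓; site Boise ✗ (not Austin, Pune, or Richmond) → not eligible.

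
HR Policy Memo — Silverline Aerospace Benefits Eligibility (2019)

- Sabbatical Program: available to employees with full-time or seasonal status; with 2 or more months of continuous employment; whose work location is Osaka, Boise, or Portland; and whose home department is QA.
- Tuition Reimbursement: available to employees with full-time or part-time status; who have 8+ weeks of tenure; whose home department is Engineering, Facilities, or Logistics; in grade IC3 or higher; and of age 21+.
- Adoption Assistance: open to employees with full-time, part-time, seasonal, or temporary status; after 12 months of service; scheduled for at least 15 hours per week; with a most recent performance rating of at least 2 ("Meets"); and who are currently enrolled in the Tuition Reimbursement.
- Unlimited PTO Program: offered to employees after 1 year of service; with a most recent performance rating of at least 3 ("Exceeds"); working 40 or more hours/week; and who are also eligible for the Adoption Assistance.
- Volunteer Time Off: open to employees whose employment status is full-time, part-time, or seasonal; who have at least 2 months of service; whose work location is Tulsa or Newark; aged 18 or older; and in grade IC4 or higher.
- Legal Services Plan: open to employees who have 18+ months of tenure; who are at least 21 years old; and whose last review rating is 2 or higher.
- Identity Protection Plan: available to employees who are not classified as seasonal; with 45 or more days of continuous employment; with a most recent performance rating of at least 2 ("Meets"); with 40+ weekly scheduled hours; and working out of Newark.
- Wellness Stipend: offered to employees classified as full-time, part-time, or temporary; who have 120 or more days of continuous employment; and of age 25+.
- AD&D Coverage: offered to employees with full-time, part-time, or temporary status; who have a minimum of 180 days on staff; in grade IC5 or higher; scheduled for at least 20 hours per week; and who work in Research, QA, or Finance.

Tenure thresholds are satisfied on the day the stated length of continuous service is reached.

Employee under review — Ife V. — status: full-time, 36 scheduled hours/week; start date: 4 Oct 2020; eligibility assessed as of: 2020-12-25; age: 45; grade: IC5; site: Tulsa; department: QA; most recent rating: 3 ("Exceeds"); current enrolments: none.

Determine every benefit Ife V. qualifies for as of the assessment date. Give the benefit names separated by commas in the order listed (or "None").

Volunteer Time Off

Service from 4 Oct 2020 to 2020-12-25: 82 days.
Sabbatical Program — status full-time ✓; service 82 days ≥ 2 months (≈60 days) ✓; site Tulsa ✗ (not Osaka, Boise, or Portland) → not eligible.
Tuition Reimbursement — status full-time ✓; service 82 days ≥ 8 weeks (≈56 days) ✓; dept QA ✗ → not eligible.
Adoption Assistance — status full-time ✓; service 82 days < 12 months (≈360 days) ✗ → not eligible.
Unlimited PTO Program — service 82 days < 1 year (≈365 days) ✗ → not eligible.
Volunteer Time Off — status full-time ✓; service 82 days ≥ 2 months (≈60 days) ✓; site Tulsa ✓; age 45 ≥ 18 ✓; grade IC5 ≥ IC4 ✓ → eligible.
Legal Services Plan — service 82 days < 18 months (≈540 days) ✗ → not eligible.
Identity Protection Plan — status full-time ✓ (not excluded); service 82 days ≥ 45 days ✓; rating 3 ≥ 2 ✓; 36 hrs/wk < 40 ✗ → not eligible.
Wellness Stipend — status full-time ✓; service 82 days < 120 days ✗ → not eligible.
AD&D Coverage — status full-time ✓; service 82 days < 180 days ✗ → not eligible.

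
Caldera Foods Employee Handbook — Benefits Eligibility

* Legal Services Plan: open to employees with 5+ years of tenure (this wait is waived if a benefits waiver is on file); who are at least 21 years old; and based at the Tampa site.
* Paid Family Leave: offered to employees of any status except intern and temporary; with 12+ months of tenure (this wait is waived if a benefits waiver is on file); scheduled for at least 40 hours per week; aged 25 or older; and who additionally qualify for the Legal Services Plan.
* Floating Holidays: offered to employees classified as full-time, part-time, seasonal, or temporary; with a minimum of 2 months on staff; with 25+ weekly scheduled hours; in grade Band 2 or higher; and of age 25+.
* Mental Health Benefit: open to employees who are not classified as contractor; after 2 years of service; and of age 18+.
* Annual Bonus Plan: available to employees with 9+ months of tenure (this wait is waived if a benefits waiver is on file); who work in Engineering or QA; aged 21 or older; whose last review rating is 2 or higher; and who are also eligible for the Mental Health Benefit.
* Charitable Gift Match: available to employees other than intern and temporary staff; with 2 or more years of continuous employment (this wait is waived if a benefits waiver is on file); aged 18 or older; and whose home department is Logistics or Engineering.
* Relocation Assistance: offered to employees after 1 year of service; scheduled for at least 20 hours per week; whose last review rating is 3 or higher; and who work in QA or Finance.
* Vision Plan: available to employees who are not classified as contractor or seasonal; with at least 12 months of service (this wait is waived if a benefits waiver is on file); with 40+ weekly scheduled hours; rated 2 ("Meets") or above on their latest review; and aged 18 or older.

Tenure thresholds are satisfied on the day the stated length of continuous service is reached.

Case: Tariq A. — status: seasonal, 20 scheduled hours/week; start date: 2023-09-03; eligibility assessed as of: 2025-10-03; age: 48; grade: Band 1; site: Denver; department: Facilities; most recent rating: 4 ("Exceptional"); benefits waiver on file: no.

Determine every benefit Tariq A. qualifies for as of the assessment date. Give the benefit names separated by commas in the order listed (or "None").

Service from 2023-09-03 to 2025-10-03: 761 days.
Legal Services Plan — no waiver, service 761 days < 5 years (≈1825 days) ✗ → not eligible.
Paid Family Leave — status seasonal ✓ (not excluded); no waiver, service 761 days ≥ 12 months (≈360 days) ✓; 20 hrs/wk < 40 ✗ → not eligible.
Floating Holidays — status seasonal ✓; service 761 days ≥ 2 months (≈60 days) ✓; 20 hrs/wk < 25 ✗ → not eligible.
Mental Health Benefit — status seasonal ✓ (not excluded); service 761 days ≥ 2 years (≈730 days) ✓; age 48 ≥ 18 ✓ → eligible.
Annual Bonus Plan — no waiver, service 761 days ≥ 9 months (≈270 days) ✓; dept Facilities ✗ → not eligible.
Charitable Gift Match — status seasonal ✓ (not excluded); no waiver, service 761 days ≥ 2 years (≈730 days) ✓; age 48 ≥ 18 ✓; dept Facilities ✗ → not eligible.
Relocation Assistance — service 761 days ≥ 1 year (≈365 days) ✓; 20 hrs/wk ≥ 20 ✓; rating 4 ≥ 3 ✓; dept Facilities ✗ → not eligible.
Vision Plan — status seasonal ✗ (excluded) → not eligible.

Mental Health Benefit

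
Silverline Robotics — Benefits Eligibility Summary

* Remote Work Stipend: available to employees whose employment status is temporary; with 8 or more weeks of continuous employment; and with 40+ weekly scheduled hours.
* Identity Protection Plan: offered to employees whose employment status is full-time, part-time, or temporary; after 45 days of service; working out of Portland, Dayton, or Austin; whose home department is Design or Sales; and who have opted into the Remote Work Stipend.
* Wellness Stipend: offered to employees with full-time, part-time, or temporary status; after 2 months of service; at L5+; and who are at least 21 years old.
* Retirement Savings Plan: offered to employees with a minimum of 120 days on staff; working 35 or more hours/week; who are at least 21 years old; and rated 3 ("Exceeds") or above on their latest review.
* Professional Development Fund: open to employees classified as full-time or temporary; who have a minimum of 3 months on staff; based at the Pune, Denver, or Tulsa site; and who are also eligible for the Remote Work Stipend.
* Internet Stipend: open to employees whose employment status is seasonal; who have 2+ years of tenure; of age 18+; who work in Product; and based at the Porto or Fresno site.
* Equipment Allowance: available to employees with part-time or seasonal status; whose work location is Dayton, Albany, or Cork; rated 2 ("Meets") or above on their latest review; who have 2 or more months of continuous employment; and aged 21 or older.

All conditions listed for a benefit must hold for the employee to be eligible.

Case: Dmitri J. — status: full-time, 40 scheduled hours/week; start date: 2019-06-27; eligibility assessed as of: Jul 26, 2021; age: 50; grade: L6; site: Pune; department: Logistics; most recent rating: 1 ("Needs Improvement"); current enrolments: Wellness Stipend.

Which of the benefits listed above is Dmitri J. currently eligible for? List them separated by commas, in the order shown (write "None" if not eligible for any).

Service from 2019-06-27 to Jul 26, 2021: 760 days.
Remote Work Stipend — status full-time ✗ (requires temporary) → not eligible.
Identity Protection Plan — status full-time ✓; service 760 days ≥ 45 days ✓; site Pune ✗ (not Portland, Dayton, or Austin) → not eligible.
Wellness Stipend — status full-time ✓; service 760 days ≥ 2 months (≈60 days) ✓; grade L6 ≥ L5 ✓; age 50 ≥ 21 ✓ → eligible.
Retirement Savings Plan — service 760 days ≥ 120 days ✓; 40 hrs/wk ≥ 35 ✓; age 50 ≥ 21 ✓; rating 1 < 3 ✗ → not eligible.
Professional Development Fund — status full-time ✓; service 760 days ≥ 3 months (≈90 days) ✓; site Pune ✓; not eligible for Remote Work Stipend ✗ → not eligible.
Internet Stipend — status full-time ✗ (requires seasonal) → not eligible.
Equipment Allowance — status full-time ✗ (requires part-time or seasonal) → not eligible.

Wellness Stipend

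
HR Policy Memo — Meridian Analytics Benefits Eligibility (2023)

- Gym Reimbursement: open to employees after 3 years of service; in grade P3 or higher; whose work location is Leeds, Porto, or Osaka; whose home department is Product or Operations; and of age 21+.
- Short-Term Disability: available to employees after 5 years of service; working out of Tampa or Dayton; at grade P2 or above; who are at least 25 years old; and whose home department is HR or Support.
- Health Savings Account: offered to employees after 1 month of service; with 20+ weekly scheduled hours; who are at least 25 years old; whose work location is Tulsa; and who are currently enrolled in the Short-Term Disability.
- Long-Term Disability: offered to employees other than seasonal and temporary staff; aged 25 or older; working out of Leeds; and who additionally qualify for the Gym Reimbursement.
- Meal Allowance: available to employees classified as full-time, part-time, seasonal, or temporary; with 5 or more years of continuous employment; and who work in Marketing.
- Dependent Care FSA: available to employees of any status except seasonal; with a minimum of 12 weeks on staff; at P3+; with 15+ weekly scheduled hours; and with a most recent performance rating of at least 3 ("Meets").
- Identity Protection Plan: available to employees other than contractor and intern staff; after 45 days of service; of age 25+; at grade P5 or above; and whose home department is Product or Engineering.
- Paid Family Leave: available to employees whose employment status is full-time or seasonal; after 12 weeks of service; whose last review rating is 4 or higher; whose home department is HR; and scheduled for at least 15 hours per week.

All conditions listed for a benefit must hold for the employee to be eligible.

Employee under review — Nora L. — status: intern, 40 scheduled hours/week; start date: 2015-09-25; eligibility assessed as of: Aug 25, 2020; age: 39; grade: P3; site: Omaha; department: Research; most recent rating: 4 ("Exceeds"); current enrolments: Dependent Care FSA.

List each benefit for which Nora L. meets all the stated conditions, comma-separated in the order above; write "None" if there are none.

Dependent Care FSA

Service from 2015-09-25 to Aug 25, 2020: 1796 days.
Gym Reimbursement — service 1796 days ≥ 3 years (≈1095 days) ✓; grade P3 ≥ P3 ✓; site Omaha ✗ (not Leeds, Porto, or Osaka) → not eligible.
Short-Term Disability — service 1796 days < 5 years (≈1825 days) ✗ → not eligible.
Health Savings Account — service 1796 days ≥ 1 month (≈30 days) ✓; 40 hrs/wk ≥ 20 ✓; age 39 ≥ 25 ✓; site Omaha ✗ (not Tulsa) → not eligible.
Long-Term Disability — status intern ✓ (not excluded); age 39 ≥ 25 ✓; site Omaha ✗ (not Leeds) → not eligible.
Meal Allowance — status intern ✗ (requires full-time, part-time, seasonal, or temporary) → not eligible.
Dependent Care FSA — status intern ✓ (not excluded); service 1796 days ≥ 12 weeks (≈84 days) ✓; grade P3 ≥ P3 ✓; 40 hrs/wk ≥ 15 ✓; rating 4 ≥ 3 ✓ → eligible.
Identity Protection Plan — status intern ✗ (excluded) → not eligible.
Paid Family Leave — status intern ✗ (requires full-time or seasonal) → not eligible.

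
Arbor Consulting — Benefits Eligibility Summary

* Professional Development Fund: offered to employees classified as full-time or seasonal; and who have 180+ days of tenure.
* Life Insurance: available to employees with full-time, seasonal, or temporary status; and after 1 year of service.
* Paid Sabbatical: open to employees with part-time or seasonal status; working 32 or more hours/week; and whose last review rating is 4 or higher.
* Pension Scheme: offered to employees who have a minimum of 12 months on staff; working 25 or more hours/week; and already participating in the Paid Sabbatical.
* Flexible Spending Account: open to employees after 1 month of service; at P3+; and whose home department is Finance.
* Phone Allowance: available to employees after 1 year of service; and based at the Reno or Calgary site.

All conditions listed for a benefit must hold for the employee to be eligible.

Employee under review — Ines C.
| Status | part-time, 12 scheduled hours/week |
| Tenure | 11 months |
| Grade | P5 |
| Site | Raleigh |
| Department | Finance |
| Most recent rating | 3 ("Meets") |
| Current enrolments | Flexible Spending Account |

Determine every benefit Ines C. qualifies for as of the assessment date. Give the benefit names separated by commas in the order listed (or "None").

Flexible Spending Account

Professional Development Fund — status part-time ✗ (requires full-time or seasonal) → not eligible.
Life Insurance — status part-time ✗ (requires full-time, seasonal, or temporary) → not eligible.
Paid Sabbatical — status part-time ✓; 12 hrs/wk < 32 ✗ → not eligible.
Pension Scheme — service 11 months < 12 months ✗ → not eligible.
Flexible Spending Account — service 11 months ≥ 1 month ✓; grade P5 ≥ P3 ✓; dept Finance ✓ → eligible.
Phone Allowance — service 11 months < 1 year (≈365 days) ✗ → not eligible.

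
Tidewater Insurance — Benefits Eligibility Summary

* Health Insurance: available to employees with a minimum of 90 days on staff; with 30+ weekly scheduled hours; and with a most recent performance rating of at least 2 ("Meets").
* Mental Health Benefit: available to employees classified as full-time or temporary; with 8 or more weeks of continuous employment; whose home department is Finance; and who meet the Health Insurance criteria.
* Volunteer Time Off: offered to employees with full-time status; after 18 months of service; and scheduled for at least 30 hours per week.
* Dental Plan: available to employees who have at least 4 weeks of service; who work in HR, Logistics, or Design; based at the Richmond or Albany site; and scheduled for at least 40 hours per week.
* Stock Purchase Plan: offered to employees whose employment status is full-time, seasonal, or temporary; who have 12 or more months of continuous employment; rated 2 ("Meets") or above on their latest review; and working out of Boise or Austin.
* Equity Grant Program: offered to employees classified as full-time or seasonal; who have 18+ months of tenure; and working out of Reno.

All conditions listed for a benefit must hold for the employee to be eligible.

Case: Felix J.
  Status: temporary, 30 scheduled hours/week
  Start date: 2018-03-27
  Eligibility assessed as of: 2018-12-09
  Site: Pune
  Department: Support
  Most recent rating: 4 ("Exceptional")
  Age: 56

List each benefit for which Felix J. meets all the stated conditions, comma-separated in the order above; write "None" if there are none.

Service from 2018-03-27 to 2018-12-09: 257 days.
Health Insurance — service 257 days ≥ 90 days ✓; 30 hrs/wk ≥ 30 ✓; rating 4 ≥ 2 ✓ → eligible.
Mental Health Benefit — status temporary ✓; service 257 days ≥ 8 weeks (≈56 days) ✓; dept Support ✗ → not eligible.
Volunteer Time Off — status temporary ✗ (requires full-time) → not eligible.
Dental Plan — service 257 days ≥ 4 weeks (≈28 days) ✓; dept Support ✗ → not eligible.
Stock Purchase Plan — status temporary ✓; service 257 days < 12 months (≈360 days) ✗ → not eligible.
Equity Grant Program — status temporary ✗ (requires full-time or seasonal) → not eligible.

Health Insurance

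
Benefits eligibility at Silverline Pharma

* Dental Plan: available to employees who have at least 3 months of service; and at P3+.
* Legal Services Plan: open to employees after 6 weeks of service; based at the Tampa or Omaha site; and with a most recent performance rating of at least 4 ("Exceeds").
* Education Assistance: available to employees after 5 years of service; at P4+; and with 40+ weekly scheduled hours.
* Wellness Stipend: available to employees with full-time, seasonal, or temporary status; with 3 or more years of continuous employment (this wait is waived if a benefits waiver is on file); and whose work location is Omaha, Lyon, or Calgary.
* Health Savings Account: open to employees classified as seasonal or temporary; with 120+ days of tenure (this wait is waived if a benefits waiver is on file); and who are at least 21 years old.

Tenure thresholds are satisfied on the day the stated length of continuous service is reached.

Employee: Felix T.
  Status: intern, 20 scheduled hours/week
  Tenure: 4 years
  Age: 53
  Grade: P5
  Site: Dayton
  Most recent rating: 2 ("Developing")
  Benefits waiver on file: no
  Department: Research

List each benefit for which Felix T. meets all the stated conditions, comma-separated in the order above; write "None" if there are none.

Dental Plan

Dental Plan — service 4 years ≥ 3 months (≈90 days) ✓; grade P5 ≥ P3 ✓ → eligible.
Legal Services Plan — service 4 years ≥ 6 weeks (≈42 days) ✓; site Dayton ✗ (not Tampa or Omaha) → not eligible.
Education Assistance — service 4 years < 5 years ✗ → not eligible.
Wellness Stipend — status intern ✗ (requires full-time, seasonal, or temporary) → not eligible.
Health Savings Account — status intern ✗ (requires seasonal or temporary) → not eligible.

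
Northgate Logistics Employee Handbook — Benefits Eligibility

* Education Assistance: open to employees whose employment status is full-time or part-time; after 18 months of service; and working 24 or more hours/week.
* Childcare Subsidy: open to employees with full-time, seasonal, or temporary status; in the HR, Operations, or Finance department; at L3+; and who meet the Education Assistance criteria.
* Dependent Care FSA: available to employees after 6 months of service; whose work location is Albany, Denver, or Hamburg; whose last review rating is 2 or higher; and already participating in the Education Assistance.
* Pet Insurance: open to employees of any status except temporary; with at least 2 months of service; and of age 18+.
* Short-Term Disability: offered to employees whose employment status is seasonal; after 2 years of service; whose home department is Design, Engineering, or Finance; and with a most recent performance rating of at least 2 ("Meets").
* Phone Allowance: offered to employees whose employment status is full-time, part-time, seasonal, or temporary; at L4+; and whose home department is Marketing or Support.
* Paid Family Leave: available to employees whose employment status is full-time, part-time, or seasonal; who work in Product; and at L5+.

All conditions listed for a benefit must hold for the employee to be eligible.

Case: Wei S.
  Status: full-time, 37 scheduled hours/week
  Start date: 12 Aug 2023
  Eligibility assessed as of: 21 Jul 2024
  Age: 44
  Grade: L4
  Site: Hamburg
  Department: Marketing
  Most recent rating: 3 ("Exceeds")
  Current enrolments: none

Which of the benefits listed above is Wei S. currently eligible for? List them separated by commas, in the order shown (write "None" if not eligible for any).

Service from 12 Aug 2023 to 21 Jul 2024: 344 days.
Education Assistance — status full-time ✓; service 344 days < 18 months (≈540 days) ✗ → not eligible.
Childcare Subsidy — status full-time ✓; dept Marketing ✗ → not eligible.
Dependent Care FSA — service 344 days ≥ 6 months (≈180 days) ✓; site Hamburg ✓; rating 3 ≥ 2 ✓; not enrolled in Education Assistance ✗ → not eligible.
Pet Insurance — status full-time ✓ (not excluded); service 344 days ≥ 2 months (≈60 days) ✓; age 44 ≥ 18 ✓ → eligible.
Short-Term Disability — status full-time ✗ (requires seasonal) → not eligible.
Phone Allowance — status full-time ✓; grade L4 ≥ L4 ✓; dept Marketing ✓ → eligible.
Paid Family Leave — status full-time ✓; dept Marketing ✗ → not eligible.

Pet Insurance, Phone Allowance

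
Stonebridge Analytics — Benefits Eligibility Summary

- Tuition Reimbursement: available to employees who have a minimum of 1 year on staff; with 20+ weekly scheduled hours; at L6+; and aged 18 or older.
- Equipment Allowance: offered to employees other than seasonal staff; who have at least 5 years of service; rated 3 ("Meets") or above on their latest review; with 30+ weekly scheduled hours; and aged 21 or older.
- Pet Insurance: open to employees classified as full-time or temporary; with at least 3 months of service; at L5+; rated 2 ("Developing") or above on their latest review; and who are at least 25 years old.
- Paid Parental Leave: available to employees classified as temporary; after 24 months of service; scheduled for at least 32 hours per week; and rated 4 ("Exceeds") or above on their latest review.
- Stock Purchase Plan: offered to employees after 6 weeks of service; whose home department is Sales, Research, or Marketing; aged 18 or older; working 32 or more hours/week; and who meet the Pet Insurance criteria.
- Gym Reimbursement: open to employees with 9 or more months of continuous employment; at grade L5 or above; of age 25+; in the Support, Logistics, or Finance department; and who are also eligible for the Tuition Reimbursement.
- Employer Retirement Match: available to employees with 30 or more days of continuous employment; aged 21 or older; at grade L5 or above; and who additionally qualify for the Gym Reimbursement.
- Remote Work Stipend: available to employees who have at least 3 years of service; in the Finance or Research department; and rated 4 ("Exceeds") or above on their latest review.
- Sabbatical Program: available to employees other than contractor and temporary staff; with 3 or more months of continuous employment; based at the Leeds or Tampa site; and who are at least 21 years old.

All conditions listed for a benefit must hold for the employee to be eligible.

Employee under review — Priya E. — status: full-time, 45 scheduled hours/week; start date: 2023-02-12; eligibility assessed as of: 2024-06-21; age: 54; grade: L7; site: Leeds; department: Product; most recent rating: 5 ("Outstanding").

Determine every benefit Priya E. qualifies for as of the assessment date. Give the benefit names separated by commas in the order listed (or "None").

Tuition Reimbursement, Pet Insurance, Sabbatical Program

Service from 2023-02-12 to 2024-06-21: 495 days.
Tuition Reimbursement — service 495 days ≥ 1 year (≈365 days) ✓; 45 hrs/wk ≥ 20 ✓; grade L7 ≥ L6 ✓; age 54 ≥ 18 ✓ → eligible.
Equipment Allowance — status full-time ✓ (not excluded); service 495 days < 5 years (≈1825 days) ✗ → not eligible.
Pet Insurance — status full-time ✓; service 495 days ≥ 3 months (≈90 days) ✓; grade L7 ≥ L5 ✓; rating 5 ≥ 2 ✓; age 54 ≥ 25 ✓ → eligible.
Paid Parental Leave — status full-time ✗ (requires temporary) → not eligible.
Stock Purchase Plan — service 495 days ≥ 6 weeks (≈42 days) ✓; dept Product ✗ → not eligible.
Gym Reimbursement — service 495 days ≥ 9 months (≈270 days) ✓; grade L7 ≥ L5 ✓; age 54 ≥ 25 ✓; dept Product ✗ → not eligible.
Employer Retirement Match — service 495 days ≥ 30 days ✓; age 54 ≥ 21 ✓; grade L7 ≥ L5 ✓; not eligible for Gym Reimbursement ✗ → not eligible.
Remote Work Stipend — service 495 days < 3 years (≈1095 days) ✗ → not eligible.
Sabbatical Program — status full-time ✓ (not excluded); service 495 days ≥ 3 months (≈90 days) ✓; site Leeds ✓; age 54 ≥ 21 ✓ → eligible.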